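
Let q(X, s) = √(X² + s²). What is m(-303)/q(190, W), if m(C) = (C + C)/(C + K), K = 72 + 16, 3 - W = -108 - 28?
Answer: 606*√55421/11915515 ≈ 0.011973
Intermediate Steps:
W = 139 (W = 3 - (-108 - 28) = 3 - 1*(-136) = 3 + 136 = 139)
K = 88
m(C) = 2*C/(88 + C) (m(C) = (C + C)/(C + 88) = (2*C)/(88 + C) = 2*C/(88 + C))
m(-303)/q(190, W) = (2*(-303)/(88 - 303))/(√(190² + 139²)) = (2*(-303)/(-215))/(√(36100 + 19321)) = (2*(-303)*(-1/215))/(√55421) = 606*(√55421/55421)/215 = 606*√55421/11915515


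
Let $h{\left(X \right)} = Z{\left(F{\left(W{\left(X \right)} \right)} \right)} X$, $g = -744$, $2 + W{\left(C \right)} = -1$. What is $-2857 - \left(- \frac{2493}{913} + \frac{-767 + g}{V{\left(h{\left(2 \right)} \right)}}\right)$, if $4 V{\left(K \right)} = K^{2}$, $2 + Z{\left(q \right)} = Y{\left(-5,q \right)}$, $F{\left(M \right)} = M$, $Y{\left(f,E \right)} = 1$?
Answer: $- \frac{1226405}{913} \approx -1343.3$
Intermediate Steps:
$W{\left(C \right)} = -3$ ($W{\left(C \right)} = -2 - 1 = -3$)
$Z{\left(q \right)} = -1$ ($Z{\left(q \right)} = -2 + 1 = -1$)
$h{\left(X \right)} = - X$
$V{\left(K \right)} = \frac{K^{2}}{4}$
$-2857 - \left(- \frac{2493}{913} + \frac{-767 + g}{V{\left(h{\left(2 \right)} \right)}}\right) = -2857 - \left(- \frac{2493}{913} + \frac{-767 - 744}{\frac{1}{4} \left(\left(-1\right) 2\right)^{2}}\right) = -2857 - \left(\left(-2493\right) \frac{1}{913} - \frac{1511}{\frac{1}{4} \left(-2\right)^{2}}\right) = -2857 - \left(- \frac{2493}{913} - \frac{1511}{\frac{1}{4} \cdot 4}\right) = -2857 - \left(- \frac{2493}{913} - \frac{1511}{1}\right) = -2857 - \left(- \frac{2493}{913} - 1511\right) = -2857 - - \frac{1382036}{913} = -2857 + \frac{1382036}{913} = - \frac{1226405}{913}$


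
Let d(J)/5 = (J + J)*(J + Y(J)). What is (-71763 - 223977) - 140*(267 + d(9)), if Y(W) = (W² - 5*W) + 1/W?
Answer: -901520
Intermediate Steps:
Y(W) = 1/W + W² - 5*W (Y(W) = (W² - 5*W) + 1/W = 1/W + W² - 5*W)
d(J) = 10*J*(J + (1 + J²*(-5 + J))/J) (d(J) = 5*((J + J)*(J + (1 + J²*(-5 + J))/J)) = 5*((2*J)*(J + (1 + J²*(-5 + J))/J)) = 5*(2*J*(J + (1 + J²*(-5 + J))/J)) = 10*J*(J + (1 + J²*(-5 + J))/J))
(-71763 - 223977) - 140*(267 + d(9)) = (-71763 - 223977) - 140*(267 + (10 - 40*9² + 10*9³)) = -295740 - 140*(267 + (10 - 40*81 + 10*729)) = -295740 - 140*(267 + (10 - 3240 + 7290)) = -295740 - 140*(267 + 4060) = -295740 - 140*4327 = -295740 - 605780 = -901520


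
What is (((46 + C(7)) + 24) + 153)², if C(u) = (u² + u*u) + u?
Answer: 107584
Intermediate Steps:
C(u) = u + 2*u² (C(u) = (u² + u²) + u = 2*u² + u = u + 2*u²)
(((46 + C(7)) + 24) + 153)² = (((46 + 7*(1 + 2*7)) + 24) + 153)² = (((46 + 7*(1 + 14)) + 24) + 153)² = (((46 + 7*15) + 24) + 153)² = (((46 + 105) + 24) + 153)² = ((151 + 24) + 153)² = (175 + 153)² = 328² = 107584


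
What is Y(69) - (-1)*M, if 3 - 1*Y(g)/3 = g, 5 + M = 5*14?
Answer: -133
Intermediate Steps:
M = 65 (M = -5 + 5*14 = -5 + 70 = 65)
Y(g) = 9 - 3*g
Y(69) - (-1)*M = (9 - 3*69) - (-1)*65 = (9 - 207) - 1*(-65) = -198 + 65 = -133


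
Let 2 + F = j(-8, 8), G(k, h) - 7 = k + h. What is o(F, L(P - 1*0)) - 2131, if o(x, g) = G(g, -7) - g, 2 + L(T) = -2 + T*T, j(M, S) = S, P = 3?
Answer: -2131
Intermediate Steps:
G(k, h) = 7 + h + k (G(k, h) = 7 + (k + h) = 7 + (h + k) = 7 + h + k)
L(T) = -4 + T² (L(T) = -2 + (-2 + T*T) = -2 + (-2 + T²) = -4 + T²)
F = 6 (F = -2 + 8 = 6)
o(x, g) = 0 (o(x, g) = (7 - 7 + g) - g = g - g = 0)
o(F, L(P - 1*0)) - 2131 = 0 - 2131 = -2131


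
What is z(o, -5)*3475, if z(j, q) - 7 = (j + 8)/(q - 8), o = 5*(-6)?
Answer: 392675/13 ≈ 30206.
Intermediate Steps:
o = -30
z(j, q) = 7 + (8 + j)/(-8 + q) (z(j, q) = 7 + (j + 8)/(q - 8) = 7 + (8 + j)/(-8 + q))
z(o, -5)*3475 = ((-48 - 30 + 7*(-5))/(-8 - 5))*3475 = ((-48 - 30 - 35)/(-13))*3475 = -1/13*(-113)*3475 = (113/13)*3475 = 392675/13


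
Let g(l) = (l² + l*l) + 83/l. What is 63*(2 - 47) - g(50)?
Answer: -391833/50 ≈ -7836.7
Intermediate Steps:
g(l) = 2*l² + 83/l (g(l) = (l² + l²) + 83/l = 2*l² + 83/l)
63*(2 - 47) - g(50) = 63*(2 - 47) - (83 + 2*50³)/50 = 63*(-45) - (83 + 2*125000)/50 = -2835 - (83 + 250000)/50 = -2835 - 250083/50 = -391833/50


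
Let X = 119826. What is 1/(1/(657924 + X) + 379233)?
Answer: 777750/294948465751 ≈ 2.6369e-6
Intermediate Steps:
1/(1/(657924 + X) + 379233) = 1/(1/(657924 + 119826) + 379233) = 1/(1/777750 + 379233) = 1/(294948465751/777750) = 777750/294948465751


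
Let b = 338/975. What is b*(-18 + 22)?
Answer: 104/75 ≈ 1.3867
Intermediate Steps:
b = 26/75 (b = 338*(1/975) = 26/75 ≈ 0.34667)
b*(-18 + 22) = 26*(-18 + 22)/75 = (26/75)*4 = 104/75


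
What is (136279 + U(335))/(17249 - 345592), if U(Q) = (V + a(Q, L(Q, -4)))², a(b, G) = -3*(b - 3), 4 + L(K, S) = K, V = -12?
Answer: -1152343/328343 ≈ -3.5096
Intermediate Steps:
L(K, S) = -4 + K
a(b, G) = 9 - 3*b (a(b, G) = -3*(-3 + b) = 9 - 3*b)
U(Q) = (-3 - 3*Q)² (U(Q) = (-12 + (9 - 3*Q))² = (-3 - 3*Q)²)
(136279 + U(335))/(17249 - 345592) = (136279 + 9*(1 + 335)²)/(17249 - 345592) = (136279 + 9*336²)/(-328343) = (136279 + 9*112896)*(-1/328343) = (136279 + 1016064)*(-1/328343) = 1152343*(-1/328343) = -1152343/328343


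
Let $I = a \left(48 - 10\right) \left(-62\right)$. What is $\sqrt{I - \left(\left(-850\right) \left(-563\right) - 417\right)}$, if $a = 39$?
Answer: $7 i \sqrt{11633} \approx 755.0 i$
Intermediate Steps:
$I = -91884$ ($I = 39 \left(48 - 10\right) \left(-62\right) = 39 \cdot 38 \left(-62\right) = 39 \left(-2356\right) = -91884$)
$\sqrt{I - \left(\left(-850\right) \left(-563\right) - 417\right)} = \sqrt{-91884 - \left(\left(-850\right) \left(-563\right) - 417\right)} = \sqrt{-91884 - \left(478550 - 417\right)} = \sqrt{-91884 - 478133} = \sqrt{-570017} = 7 i \sqrt{11633}$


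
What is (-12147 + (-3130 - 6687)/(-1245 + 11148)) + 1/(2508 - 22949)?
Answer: -2459084156981/202427223 ≈ -12148.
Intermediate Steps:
(-12147 + (-3130 - 6687)/(-1245 + 11148)) + 1/(2508 - 22949) = (-12147 - 9817/9903) + 1/(-20441) = (-12147 - 9817*1/9903) - 1/20441 = (-12147 - 9817/9903) - 1/20441 = -120301558/9903 - 1/20441 = -2459084156981/202427223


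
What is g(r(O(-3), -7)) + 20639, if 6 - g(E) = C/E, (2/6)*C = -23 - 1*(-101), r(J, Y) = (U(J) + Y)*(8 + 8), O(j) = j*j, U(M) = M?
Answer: 330203/16 ≈ 20638.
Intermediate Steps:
O(j) = j²
r(J, Y) = 16*J + 16*Y (r(J, Y) = (J + Y)*(8 + 8) = (J + Y)*16 = 16*J + 16*Y)
C = 234 (C = 3*(-23 - 1*(-101)) = 3*(-23 + 101) = 3*78 = 234)
g(E) = 6 - 234/E
g(r(O(-3), -7)) + 20639 = (6 - 234/(16*(-3)² + 16*(-7))) + 20639 = (6 - 234/(16*9 - 112)) + 20639 = (6 - 234/(144 - 112)) + 20639 = (6 - 234/32) + 20639 = (6 - 234*1/32) + 20639 = (6 - 117/16) + 20639 = -21/16 + 20639 = 330203/16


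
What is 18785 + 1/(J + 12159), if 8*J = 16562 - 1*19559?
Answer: 1770955883/94275 ≈ 18785.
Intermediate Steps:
J = -2997/8 (J = (16562 - 1*19559)/8 = (16562 - 19559)/8 = (⅛)*(-2997) = -2997/8 ≈ -374.63)
18785 + 1/(J + 12159) = 18785 + 1/(-2997/8 + 12159) = 18785 + 1/(94275/8) = 18785 + 8/94275 = 1770955883/94275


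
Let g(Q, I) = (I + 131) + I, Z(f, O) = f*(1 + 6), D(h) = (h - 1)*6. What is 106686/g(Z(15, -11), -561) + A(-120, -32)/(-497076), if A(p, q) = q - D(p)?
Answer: -26515868945/246301158 ≈ -107.66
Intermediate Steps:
D(h) = -6 + 6*h (D(h) = (-1 + h)*6 = -6 + 6*h)
Z(f, O) = 7*f (Z(f, O) = f*7 = 7*f)
g(Q, I) = 131 + 2*I (g(Q, I) = (131 + I) + I = 131 + 2*I)
A(p, q) = 6 + q - 6*p (A(p, q) = q - (-6 + 6*p) = q + (6 - 6*p) = 6 + q - 6*p)
106686/g(Z(15, -11), -561) + A(-120, -32)/(-497076) = 106686/(131 + 2*(-561)) + (6 - 32 - 6*(-120))/(-497076) = 106686/(131 - 1122) + (6 - 32 + 720)*(-1/497076) = 106686/(-991) + 694*(-1/497076) = 106686*(-1/991) - 347/248538 = -106686/991 - 347/248538 = -26515868945/246301158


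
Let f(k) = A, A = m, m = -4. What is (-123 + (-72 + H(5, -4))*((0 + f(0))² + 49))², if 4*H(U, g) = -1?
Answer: 371602729/16 ≈ 2.3225e+7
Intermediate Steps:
H(U, g) = -¼ (H(U, g) = (¼)*(-1) = -¼)
A = -4
f(k) = -4
(-123 + (-72 + H(5, -4))*((0 + f(0))² + 49))² = (-123 + (-72 - ¼)*((0 - 4)² + 49))² = (-123 - 289*((-4)² + 49)/4)² = (-123 - 289*(16 + 49)/4)² = (-123 - 289/4*65)² = (-123 - 18785/4)² = (-19277/4)² = 371602729/16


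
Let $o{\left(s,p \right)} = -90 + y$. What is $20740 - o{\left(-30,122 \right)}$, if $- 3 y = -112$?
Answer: $\frac{62378}{3} \approx 20793.0$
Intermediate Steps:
$y = \frac{112}{3}$ ($y = \left(- \frac{1}{3}\right) \left(-112\right) = \frac{112}{3} \approx 37.333$)
$o{\left(s,p \right)} = - \frac{158}{3}$ ($o{\left(s,p \right)} = -90 + \frac{112}{3} = - \frac{158}{3}$)
$20740 - o{\left(-30,122 \right)} = 20740 - - \frac{158}{3} = 20740 + \frac{158}{3} = \frac{62378}{3}$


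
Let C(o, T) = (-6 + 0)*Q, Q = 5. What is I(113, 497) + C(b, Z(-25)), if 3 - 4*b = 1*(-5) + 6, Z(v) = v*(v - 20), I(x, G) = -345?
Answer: -375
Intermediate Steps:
Z(v) = v*(-20 + v)
b = 1/2 (b = 3/4 - (1*(-5) + 6)/4 = 3/4 - (-5 + 6)/4 = 3/4 - 1/4*1 = 3/4 - 1/4 = 1/2 ≈ 0.50000)
C(o, T) = -30 (C(o, T) = (-6 + 0)*5 = -6*5 = -30)
I(113, 497) + C(b, Z(-25)) = -345 - 30 = -375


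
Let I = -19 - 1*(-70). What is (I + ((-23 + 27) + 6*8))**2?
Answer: 10609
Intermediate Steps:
I = 51 (I = -19 + 70 = 51)
(I + ((-23 + 27) + 6*8))**2 = (51 + ((-23 + 27) + 6*8))**2 = (51 + (4 + 48))**2 = (51 + 52)**2 = 103**2 = 10609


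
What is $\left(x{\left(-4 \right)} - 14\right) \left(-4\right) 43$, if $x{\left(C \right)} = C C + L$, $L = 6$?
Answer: $-1376$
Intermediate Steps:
$x{\left(C \right)} = 6 + C^{2}$ ($x{\left(C \right)} = C C + 6 = C^{2} + 6 = 6 + C^{2}$)
$\left(x{\left(-4 \right)} - 14\right) \left(-4\right) 43 = \left(\left(6 + \left(-4\right)^{2}\right) - 14\right) \left(-4\right) 43 = \left(\left(6 + 16\right) - 14\right) \left(-4\right) 43 = \left(22 - 14\right) \left(-4\right) 43 = 8 \left(-4\right) 43 = \left(-32\right) 43 = -1376$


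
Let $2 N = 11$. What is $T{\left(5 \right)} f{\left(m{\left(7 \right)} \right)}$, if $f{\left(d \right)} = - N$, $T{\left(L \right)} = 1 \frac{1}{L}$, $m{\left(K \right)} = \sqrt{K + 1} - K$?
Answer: $- \frac{11}{10} \approx -1.1$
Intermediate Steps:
$N = \frac{11}{2}$ ($N = \frac{1}{2} \cdot 11 = \frac{11}{2} \approx 5.5$)
$m{\left(K \right)} = \sqrt{1 + K} - K$
$T{\left(L \right)} = \frac{1}{L}$
$f{\left(d \right)} = - \frac{11}{2}$ ($f{\left(d \right)} = \left(-1\right) \frac{11}{2} = - \frac{11}{2}$)
$T{\left(5 \right)} f{\left(m{\left(7 \right)} \right)} = \frac{1}{5} \left(- \frac{11}{2}\right) = - \frac{11}{10}$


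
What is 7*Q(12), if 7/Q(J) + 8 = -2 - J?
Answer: -49/22 ≈ -2.2273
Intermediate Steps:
Q(J) = 7/(-10 - J) (Q(J) = 7/(-8 + (-2 - J)) = 7/(-10 - J))
7*Q(12) = 7*(-7/(10 + 12)) = 7*(-7/22) = -49/22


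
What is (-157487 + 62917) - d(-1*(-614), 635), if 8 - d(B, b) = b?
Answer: -93943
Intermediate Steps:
d(B, b) = 8 - b
(-157487 + 62917) - d(-1*(-614), 635) = (-157487 + 62917) - (8 - 1*635) = -94570 - (8 - 635) = -94570 - 1*(-627) = -94570 + 627 = -93943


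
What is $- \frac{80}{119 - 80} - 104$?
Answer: $- \frac{4136}{39} \approx -106.05$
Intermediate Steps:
$- \frac{80}{119 - 80} - 104 = - \frac{80}{39} - 104 = - \frac{4136}{39}$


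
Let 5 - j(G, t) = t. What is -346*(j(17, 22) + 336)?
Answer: -110374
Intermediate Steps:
j(G, t) = 5 - t
-346*(j(17, 22) + 336) = -346*((5 - 1*22) + 336) = -346*((5 - 22) + 336) = -346*(-17 + 336) = -346*319 = -110374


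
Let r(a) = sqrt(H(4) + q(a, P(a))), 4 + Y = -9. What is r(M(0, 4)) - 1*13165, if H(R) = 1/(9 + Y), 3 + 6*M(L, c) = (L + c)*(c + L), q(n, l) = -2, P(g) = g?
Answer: -13165 + 3*I/2 ≈ -13165.0 + 1.5*I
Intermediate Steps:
Y = -13 (Y = -4 - 9 = -13)
M(L, c) = -1/2 + (L + c)**2/6 (M(L, c) = -1/2 + ((L + c)*(c + L))/6 = -1/2 + ((L + c)*(L + c))/6 = -1/2 + (L + c)**2/6)
H(R) = -1/4 (H(R) = 1/(9 - 13) = 1/(-4) = -1/4)
r(a) = 3*I/2 (r(a) = sqrt(-1/4 - 2) = sqrt(-9/4) = 3*I/2)
r(M(0, 4)) - 1*13165 = 3*I/2 - 1*13165 = 3*I/2 - 13165 = -13165 + 3*I/2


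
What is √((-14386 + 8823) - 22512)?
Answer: 5*I*√1123 ≈ 167.56*I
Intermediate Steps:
√((-14386 + 8823) - 22512) = √(-5563 - 22512) = √(-28075) = 5*I*√1123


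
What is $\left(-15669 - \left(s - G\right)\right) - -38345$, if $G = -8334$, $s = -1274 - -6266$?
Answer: $9350$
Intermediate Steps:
$s = 4992$ ($s = -1274 + 6266 = 4992$)
$\left(-15669 - \left(s - G\right)\right) - -38345 = \left(-15669 - \left(4992 - -8334\right)\right) - -38345 = \left(-15669 - \left(4992 + 8334\right)\right) + 38345 = \left(-15669 - 13326\right) + 38345 = -28995 + 38345 = 9350$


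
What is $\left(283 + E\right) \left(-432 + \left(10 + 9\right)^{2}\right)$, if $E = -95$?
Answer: $-13348$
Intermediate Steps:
$\left(283 + E\right) \left(-432 + \left(10 + 9\right)^{2}\right) = \left(283 - 95\right) \left(-432 + \left(10 + 9\right)^{2}\right) = 188 \left(-432 + 19^{2}\right) = 188 \left(-432 + 361\right) = 188 \left(-71\right) = -13348$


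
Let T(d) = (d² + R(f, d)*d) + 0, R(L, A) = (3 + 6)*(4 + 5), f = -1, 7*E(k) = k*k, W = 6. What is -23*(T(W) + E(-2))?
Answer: -84134/7 ≈ -12019.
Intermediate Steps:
E(k) = k²/7 (E(k) = (k*k)/7 = k²/7)
R(L, A) = 81 (R(L, A) = 9*9 = 81)
T(d) = d² + 81*d (T(d) = (d² + 81*d) + 0 = d² + 81*d)
-23*(T(W) + E(-2)) = -23*(6*(81 + 6) + (⅐)*(-2)²) = -23*(6*87 + (⅐)*4) = -23*(522 + 4/7) = -23*3658/7 = -84134/7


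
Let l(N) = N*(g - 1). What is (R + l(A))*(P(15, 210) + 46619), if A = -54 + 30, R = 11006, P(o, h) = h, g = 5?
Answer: 510904390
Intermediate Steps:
A = -24
l(N) = 4*N (l(N) = N*(5 - 1) = N*4 = 4*N)
(R + l(A))*(P(15, 210) + 46619) = (11006 + 4*(-24))*(210 + 46619) = (11006 - 96)*46829 = 10910*46829 = 510904390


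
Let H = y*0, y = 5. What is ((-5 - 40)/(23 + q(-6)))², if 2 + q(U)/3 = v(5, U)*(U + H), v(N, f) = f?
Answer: 81/625 ≈ 0.12960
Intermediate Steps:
H = 0 (H = 5*0 = 0)
q(U) = -6 + 3*U² (q(U) = -6 + 3*(U*(U + 0)) = -6 + 3*(U*U) = -6 + 3*U²)
((-5 - 40)/(23 + q(-6)))² = ((-5 - 40)/(23 + (-6 + 3*(-6)²)))² = (-45/(23 + (-6 + 3*36)))² = (-45/(23 + (-6 + 108)))² = (-45/(23 + 102))² = (-45/125)² = (-45*1/125)² = (-9/25)² = 81/625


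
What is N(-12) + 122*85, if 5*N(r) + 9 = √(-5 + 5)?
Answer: 51841/5 ≈ 10368.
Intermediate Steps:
N(r) = -9/5 (N(r) = -9/5 + √(-5 + 5)/5 = -9/5 + √0/5 = -9/5 + (⅕)*0 = -9/5 + 0 = -9/5)
N(-12) + 122*85 = -9/5 + 122*85 = -9/5 + 10370 = 51841/5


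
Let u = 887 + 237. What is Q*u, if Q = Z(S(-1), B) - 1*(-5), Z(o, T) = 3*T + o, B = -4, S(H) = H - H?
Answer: -7868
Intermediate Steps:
S(H) = 0
Z(o, T) = o + 3*T
u = 1124
Q = -7 (Q = (0 + 3*(-4)) - 1*(-5) = (0 - 12) + 5 = -12 + 5 = -7)
Q*u = -7*1124 = -7868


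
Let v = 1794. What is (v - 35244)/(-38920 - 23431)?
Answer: 33450/62351 ≈ 0.53648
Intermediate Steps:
(v - 35244)/(-38920 - 23431) = (1794 - 35244)/(-38920 - 23431) = -33450/(-62351) = -33450*(-1/62351) = 33450/62351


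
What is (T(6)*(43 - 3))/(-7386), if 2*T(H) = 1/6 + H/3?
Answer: -65/11079 ≈ -0.0058670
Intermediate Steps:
T(H) = 1/12 + H/6 (T(H) = (1/6 + H/3)/2 = (1*(⅙) + H*(⅓))/2 = (⅙ + H/3)/2 = 1/12 + H/6)
(T(6)*(43 - 3))/(-7386) = ((1/12 + (⅙)*6)*(43 - 3))/(-7386) = ((1/12 + 1)*40)*(-1/7386) = ((13/12)*40)*(-1/7386) = (130/3)*(-1/7386) = -65/11079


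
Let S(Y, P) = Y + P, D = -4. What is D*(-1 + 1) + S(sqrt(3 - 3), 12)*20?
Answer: 240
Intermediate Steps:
S(Y, P) = P + Y
D*(-1 + 1) + S(sqrt(3 - 3), 12)*20 = -4*(-1 + 1) + (12 + sqrt(3 - 3))*20 = -4*0 + (12 + sqrt(0))*20 = 0 + (12 + 0)*20 = 0 + 12*20 = 0 + 240 = 240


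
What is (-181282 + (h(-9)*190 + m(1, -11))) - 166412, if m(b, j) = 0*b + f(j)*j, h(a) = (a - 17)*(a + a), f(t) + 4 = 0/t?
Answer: -258730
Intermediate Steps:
f(t) = -4 (f(t) = -4 + 0/t = -4 + 0 = -4)
h(a) = 2*a*(-17 + a) (h(a) = (-17 + a)*(2*a) = 2*a*(-17 + a))
m(b, j) = -4*j (m(b, j) = 0*b - 4*j = 0 - 4*j = -4*j)
(-181282 + (h(-9)*190 + m(1, -11))) - 166412 = (-181282 + ((2*(-9)*(-17 - 9))*190 - 4*(-11))) - 166412 = (-181282 + ((2*(-9)*(-26))*190 + 44)) - 166412 = (-181282 + (468*190 + 44)) - 166412 = (-181282 + (88920 + 44)) - 166412 = (-181282 + 88964) - 166412 = -92318 - 166412 = -258730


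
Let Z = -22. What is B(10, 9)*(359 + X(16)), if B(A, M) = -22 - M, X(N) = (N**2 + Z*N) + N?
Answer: -8649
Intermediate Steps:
X(N) = N**2 - 21*N (X(N) = (N**2 - 22*N) + N = N**2 - 21*N)
B(10, 9)*(359 + X(16)) = (-22 - 1*9)*(359 + 16*(-21 + 16)) = (-22 - 9)*(359 + 16*(-5)) = -31*(359 - 80) = -31*279 = -8649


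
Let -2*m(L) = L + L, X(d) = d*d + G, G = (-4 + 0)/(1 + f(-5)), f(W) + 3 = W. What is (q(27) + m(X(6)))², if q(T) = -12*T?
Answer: 6370576/49 ≈ 1.3001e+5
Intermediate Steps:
f(W) = -3 + W
G = 4/7 (G = (-4 + 0)/(1 + (-3 - 5)) = -4/(1 - 8) = -4/(-7) = -4*(-⅐) = 4/7 ≈ 0.57143)
X(d) = 4/7 + d² (X(d) = d*d + 4/7 = d² + 4/7 = 4/7 + d²)
m(L) = -L (m(L) = -(L + L)/2 = -L)
(q(27) + m(X(6)))² = (-12*27 - (4/7 + 6²))² = (-324 - (4/7 + 36))² = (-324 - 1*256/7)² = (-324 - 256/7)² = (-2524/7)² = 6370576/49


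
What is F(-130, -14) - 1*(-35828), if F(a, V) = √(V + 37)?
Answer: 35828 + √23 ≈ 35833.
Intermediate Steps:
F(a, V) = √(37 + V)
F(-130, -14) - 1*(-35828) = √(37 - 14) - 1*(-35828) = √23 + 35828 = 35828 + √23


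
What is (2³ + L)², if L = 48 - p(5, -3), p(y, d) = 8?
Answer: 2304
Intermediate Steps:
L = 40 (L = 48 - 1*8 = 48 - 8 = 40)
(2³ + L)² = (2³ + 40)² = (8 + 40)² = 48² = 2304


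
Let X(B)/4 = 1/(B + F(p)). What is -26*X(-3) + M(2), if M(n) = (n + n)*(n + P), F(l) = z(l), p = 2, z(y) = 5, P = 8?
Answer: -12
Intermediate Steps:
F(l) = 5
M(n) = 2*n*(8 + n) (M(n) = (n + n)*(n + 8) = (2*n)*(8 + n) = 2*n*(8 + n))
X(B) = 4/(5 + B) (X(B) = 4/(B + 5) = 4/(5 + B))
-26*X(-3) + M(2) = -104/(5 - 3) + 2*2*(8 + 2) = -104/2 + 2*2*10 = -104/2 + 40 = -26*2 + 40 = -52 + 40 = -12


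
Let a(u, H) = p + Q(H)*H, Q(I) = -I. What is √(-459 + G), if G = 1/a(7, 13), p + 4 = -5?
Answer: I*√14543134/178 ≈ 21.424*I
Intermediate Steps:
p = -9 (p = -4 - 5 = -9)
a(u, H) = -9 - H² (a(u, H) = -9 + (-H)*H = -9 - H²)
G = -1/178 (G = 1/(-9 - 1*13²) = 1/(-9 - 1*169) = 1/(-9 - 169) = 1/(-178) = -1/178 ≈ -0.0056180)
√(-459 + G) = √(-459 - 1/178) = √(-81703/178) = I*√14543134/178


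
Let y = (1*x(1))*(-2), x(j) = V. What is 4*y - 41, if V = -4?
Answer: -9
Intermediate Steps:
x(j) = -4
y = 8 (y = (1*(-4))*(-2) = -4*(-2) = 8)
4*y - 41 = 4*8 - 41 = 32 - 41 = -9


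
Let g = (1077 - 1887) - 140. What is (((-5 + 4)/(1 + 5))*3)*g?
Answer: 475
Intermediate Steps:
g = -950 (g = -810 - 140 = -950)
(((-5 + 4)/(1 + 5))*3)*g = (((-5 + 4)/(1 + 5))*3)*(-950) = (-1/6*3)*(-950) = (-1*1/6*3)*(-950) = -1/6*3*(-950) = -1/2*(-950) = 475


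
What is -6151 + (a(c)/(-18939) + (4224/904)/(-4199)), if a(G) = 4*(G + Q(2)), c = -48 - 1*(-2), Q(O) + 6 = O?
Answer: -55274703563635/8986309293 ≈ -6151.0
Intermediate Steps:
Q(O) = -6 + O
c = -46 (c = -48 + 2 = -46)
a(G) = -16 + 4*G (a(G) = 4*(G + (-6 + 2)) = 4*(G - 4) = 4*(-4 + G) = -16 + 4*G)
-6151 + (a(c)/(-18939) + (4224/904)/(-4199)) = -6151 + ((-16 + 4*(-46))/(-18939) + (4224/904)/(-4199)) = -6151 + ((-16 - 184)*(-1/18939) + (4224*(1/904))*(-1/4199)) = -6151 + (-200*(-1/18939) + (528/113)*(-1/4199)) = -6151 + (200/18939 - 528/474487) = -6151 + 84897608/8986309293 = -55274703563635/8986309293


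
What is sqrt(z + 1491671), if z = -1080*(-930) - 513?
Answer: sqrt(2495558) ≈ 1579.7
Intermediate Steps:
z = 1003887 (z = 1004400 - 513 = 1003887)
sqrt(z + 1491671) = sqrt(1003887 + 1491671) = sqrt(2495558)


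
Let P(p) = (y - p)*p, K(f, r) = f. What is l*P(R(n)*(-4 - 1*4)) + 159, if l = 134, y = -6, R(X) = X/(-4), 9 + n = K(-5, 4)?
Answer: -82385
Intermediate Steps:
n = -14 (n = -9 - 5 = -14)
R(X) = -X/4 (R(X) = X*(-¼) = -X/4)
P(p) = p*(-6 - p) (P(p) = (-6 - p)*p = p*(-6 - p))
l*P(R(n)*(-4 - 1*4)) + 159 = 134*(-(-¼*(-14))*(-4 - 1*4)*(6 + (-¼*(-14))*(-4 - 1*4))) + 159 = 134*(-7*(-4 - 4)/2*(6 + 7*(-4 - 4)/2)) + 159 = 134*(-(7/2)*(-8)*(6 + (7/2)*(-8))) + 159 = 134*(-1*(-28)*(6 - 28)) + 159 = 134*(-1*(-28)*(-22)) + 159 = 134*(-616) + 159 = -82544 + 159 = -82385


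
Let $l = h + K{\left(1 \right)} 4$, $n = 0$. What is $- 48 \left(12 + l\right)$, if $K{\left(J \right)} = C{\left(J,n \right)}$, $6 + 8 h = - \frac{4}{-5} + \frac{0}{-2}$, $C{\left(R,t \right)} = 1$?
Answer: $- \frac{3684}{5} \approx -736.8$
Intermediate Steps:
$h = - \frac{13}{20}$ ($h = - \frac{3}{4} + \frac{- \frac{4}{-5} + \frac{0}{-2}}{8} = - \frac{3}{4} + \frac{\left(-4\right) \left(- \frac{1}{5}\right) + 0 \left(- \frac{1}{2}\right)}{8} = - \frac{3}{4} + \frac{\frac{4}{5} + 0}{8} = - \frac{3}{4} + \frac{1}{8} \cdot \frac{4}{5} = - \frac{3}{4} + \frac{1}{10} = - \frac{13}{20} \approx -0.65$)
$K{\left(J \right)} = 1$
$l = \frac{67}{20}$ ($l = - \frac{13}{20} + 1 \cdot 4 = - \frac{13}{20} + 4 = \frac{67}{20} \approx 3.35$)
$- 48 \left(12 + l\right) = - 48 \left(12 + \frac{67}{20}\right) = \left(-48\right) \frac{307}{20} = - \frac{3684}{5}$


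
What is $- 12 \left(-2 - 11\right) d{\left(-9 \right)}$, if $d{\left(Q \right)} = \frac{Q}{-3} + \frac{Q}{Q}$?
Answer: $624$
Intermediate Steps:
$d{\left(Q \right)} = 1 - \frac{Q}{3}$ ($d{\left(Q \right)} = Q \left(- \frac{1}{3}\right) + 1 = - \frac{Q}{3} + 1 = 1 - \frac{Q}{3}$)
$- 12 \left(-2 - 11\right) d{\left(-9 \right)} = - 12 \left(-2 - 11\right) \left(1 - -3\right) = \left(-12\right) \left(-13\right) \left(1 + 3\right) = 156 \cdot 4 = 624$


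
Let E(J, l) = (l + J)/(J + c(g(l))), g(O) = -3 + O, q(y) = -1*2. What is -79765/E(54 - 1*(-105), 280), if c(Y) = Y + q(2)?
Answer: -34618010/439 ≈ -78857.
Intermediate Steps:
q(y) = -2
c(Y) = -2 + Y (c(Y) = Y - 2 = -2 + Y)
E(J, l) = (J + l)/(-5 + J + l) (E(J, l) = (l + J)/(J + (-2 + (-3 + l))) = (J + l)/(J + (-5 + l)) = (J + l)/(-5 + J + l))
-79765/E(54 - 1*(-105), 280) = -79765*(-5 + (54 - 1*(-105)) + 280)/((54 - 1*(-105)) + 280) = -79765*(-5 + (54 + 105) + 280)/((54 + 105) + 280) = -79765*(-5 + 159 + 280)/(159 + 280) = -79765/(439/434) = -79765/((1/434)*439) = -79765/439/434 = -79765*434/439 = -34618010/439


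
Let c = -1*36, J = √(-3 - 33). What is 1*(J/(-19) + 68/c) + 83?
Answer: 730/9 - 6*I/19 ≈ 81.111 - 0.31579*I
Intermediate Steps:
J = 6*I (J = √(-36) = 6*I ≈ 6.0*I)
c = -36
1*(J/(-19) + 68/c) + 83 = 1*((6*I)/(-19) + 68/(-36)) + 83 = 1*((6*I)*(-1/19) + 68*(-1/36)) + 83 = 1*(-6*I/19 - 17/9) + 83 = 1*(-17/9 - 6*I/19) + 83 = (-17/9 - 6*I/19) + 83 = 730/9 - 6*I/19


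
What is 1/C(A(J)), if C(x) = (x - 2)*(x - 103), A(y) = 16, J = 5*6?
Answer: -1/1218 ≈ -0.00082102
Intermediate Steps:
J = 30
C(x) = (-103 + x)*(-2 + x) (C(x) = (-2 + x)*(-103 + x) = (-103 + x)*(-2 + x))
1/C(A(J)) = 1/(206 + 16**2 - 105*16) = 1/(206 + 256 - 1680) = 1/(-1218) = -1/1218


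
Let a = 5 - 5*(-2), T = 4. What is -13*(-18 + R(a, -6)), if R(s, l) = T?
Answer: 182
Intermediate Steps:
a = 15 (a = 5 + 10 = 15)
R(s, l) = 4
-13*(-18 + R(a, -6)) = -13*(-18 + 4) = -13*(-14) = 182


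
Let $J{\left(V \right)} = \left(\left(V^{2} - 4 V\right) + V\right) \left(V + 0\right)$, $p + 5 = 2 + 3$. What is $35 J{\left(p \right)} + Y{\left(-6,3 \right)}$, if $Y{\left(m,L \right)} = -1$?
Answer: $-1$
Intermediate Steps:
$p = 0$ ($p = -5 + \left(2 + 3\right) = -5 + 5 = 0$)
$J{\left(V \right)} = V \left(V^{2} - 3 V\right)$ ($J{\left(V \right)} = \left(V^{2} - 3 V\right) V = V \left(V^{2} - 3 V\right)$)
$35 J{\left(p \right)} + Y{\left(-6,3 \right)} = 35 \cdot 0^{2} \left(-3 + 0\right) - 1 = 35 \cdot 0 \left(-3\right) - 1 = 35 \cdot 0 - 1 = 0 - 1 = -1$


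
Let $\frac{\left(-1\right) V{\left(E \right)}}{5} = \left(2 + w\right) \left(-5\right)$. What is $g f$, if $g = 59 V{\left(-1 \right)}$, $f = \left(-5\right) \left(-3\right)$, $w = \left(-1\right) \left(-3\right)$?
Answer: $110625$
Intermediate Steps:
$w = 3$
$V{\left(E \right)} = 125$ ($V{\left(E \right)} = - 5 \left(2 + 3\right) \left(-5\right) = - 5 \cdot 5 \left(-5\right) = \left(-5\right) \left(-25\right) = 125$)
$f = 15$
$g = 7375$ ($g = 59 \cdot 125 = 7375$)
$g f = 7375 \cdot 15 = 110625$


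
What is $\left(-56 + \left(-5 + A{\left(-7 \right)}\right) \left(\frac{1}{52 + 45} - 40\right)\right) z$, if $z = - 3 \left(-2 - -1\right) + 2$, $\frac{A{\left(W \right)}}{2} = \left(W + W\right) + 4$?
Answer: $\frac{457715}{97} \approx 4718.7$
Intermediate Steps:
$A{\left(W \right)} = 8 + 4 W$ ($A{\left(W \right)} = 2 \left(\left(W + W\right) + 4\right) = 2 \left(2 W + 4\right) = 2 \left(4 + 2 W\right) = 8 + 4 W$)
$z = 5$ ($z = - 3 \left(-2 + 1\right) + 2 = \left(-3\right) \left(-1\right) + 2 = 3 + 2 = 5$)
$\left(-56 + \left(-5 + A{\left(-7 \right)}\right) \left(\frac{1}{52 + 45} - 40\right)\right) z = \left(-56 + \left(-5 + \left(8 + 4 \left(-7\right)\right)\right) \left(\frac{1}{52 + 45} - 40\right)\right) 5 = \left(-56 + \left(-5 + \left(8 - 28\right)\right) \left(\frac{1}{97} - 40\right)\right) 5 = \left(-56 + \left(-5 - 20\right) \left(\frac{1}{97} - 40\right)\right) 5 = \left(-56 - - \frac{96975}{97}\right) 5 = \left(-56 + \frac{96975}{97}\right) 5 = \frac{91543}{97} \cdot 5 = \frac{457715}{97}$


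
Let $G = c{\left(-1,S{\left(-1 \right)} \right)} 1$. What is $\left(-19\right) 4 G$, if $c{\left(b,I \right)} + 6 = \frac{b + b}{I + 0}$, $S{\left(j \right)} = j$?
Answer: $304$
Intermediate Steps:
$c{\left(b,I \right)} = -6 + \frac{2 b}{I}$ ($c{\left(b,I \right)} = -6 + \frac{b + b}{I + 0} = -6 + \frac{2 b}{I}$)
$G = -4$ ($G = \left(-6 + 2 \left(-1\right) \frac{1}{-1}\right) 1 = \left(-6 + 2 \left(-1\right) \left(-1\right)\right) 1 = \left(-6 + 2\right) 1 = \left(-4\right) 1 = -4$)
$\left(-19\right) 4 G = \left(-19\right) 4 \left(-4\right) = \left(-76\right) \left(-4\right) = 304$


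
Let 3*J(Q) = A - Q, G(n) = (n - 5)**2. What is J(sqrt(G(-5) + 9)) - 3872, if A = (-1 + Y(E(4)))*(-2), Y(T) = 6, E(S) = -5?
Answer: -11626/3 - sqrt(109)/3 ≈ -3878.8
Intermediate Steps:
G(n) = (-5 + n)**2
A = -10 (A = (-1 + 6)*(-2) = 5*(-2) = -10)
J(Q) = -10/3 - Q/3 (J(Q) = (-10 - Q)/3 = -10/3 - Q/3)
J(sqrt(G(-5) + 9)) - 3872 = (-10/3 - sqrt((-5 - 5)**2 + 9)/3) - 3872 = (-10/3 - sqrt((-10)**2 + 9)/3) - 3872 = (-10/3 - sqrt(100 + 9)/3) - 3872 = (-10/3 - sqrt(109)/3) - 3872 = -11626/3 - sqrt(109)/3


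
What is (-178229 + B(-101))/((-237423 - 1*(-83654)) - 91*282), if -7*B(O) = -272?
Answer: 1247331/1256017 ≈ 0.99308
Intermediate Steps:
B(O) = 272/7 (B(O) = -1/7*(-272) = 272/7)
(-178229 + B(-101))/((-237423 - 1*(-83654)) - 91*282) = (-178229 + 272/7)/((-237423 - 1*(-83654)) - 91*282) = -1247331/(7*((-237423 + 83654) - 25662)) = -1247331/(7*(-153769 - 25662)) = -1247331/7/(-179431) = -1247331/7*(-1/179431) = 1247331/1256017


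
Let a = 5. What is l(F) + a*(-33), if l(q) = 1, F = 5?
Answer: -164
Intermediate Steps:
l(F) + a*(-33) = 1 + 5*(-33) = 1 - 165 = -164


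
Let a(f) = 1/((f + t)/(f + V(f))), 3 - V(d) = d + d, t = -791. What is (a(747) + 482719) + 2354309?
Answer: 31207494/11 ≈ 2.8370e+6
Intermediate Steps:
V(d) = 3 - 2*d (V(d) = 3 - (d + d) = 3 - 2*d)
a(f) = (3 - f)/(-791 + f) (a(f) = 1/((f - 791)/(f + (3 - 2*f))) = 1/((-791 + f)/(3 - f)) = (3 - f)/(-791 + f))
(a(747) + 482719) + 2354309 = ((3 - 1*747)/(-791 + 747) + 482719) + 2354309 = ((3 - 747)/(-44) + 482719) + 2354309 = (-1/44*(-744) + 482719) + 2354309 = (186/11 + 482719) + 2354309 = 5310095/11 + 2354309 = 31207494/11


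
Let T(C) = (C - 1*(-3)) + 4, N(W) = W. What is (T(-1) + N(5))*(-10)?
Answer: -110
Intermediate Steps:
T(C) = 7 + C (T(C) = (C + 3) + 4 = (3 + C) + 4 = 7 + C)
(T(-1) + N(5))*(-10) = ((7 - 1) + 5)*(-10) = (6 + 5)*(-10) = 11*(-10) = -110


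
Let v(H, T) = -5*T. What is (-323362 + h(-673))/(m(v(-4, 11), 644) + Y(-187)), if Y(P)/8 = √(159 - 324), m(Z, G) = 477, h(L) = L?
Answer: -51521565/79363 + 2592280*I*√165/238089 ≈ -649.19 + 139.86*I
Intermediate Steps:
Y(P) = 8*I*√165 (Y(P) = 8*√(159 - 324) = 8*√(-165) = 8*(I*√165) = 8*I*√165)
(-323362 + h(-673))/(m(v(-4, 11), 644) + Y(-187)) = (-323362 - 673)/(477 + 8*I*√165) = -324035/(477 + 8*I*√165)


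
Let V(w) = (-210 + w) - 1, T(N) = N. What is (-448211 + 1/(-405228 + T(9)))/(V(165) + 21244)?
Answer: -90811806605/4294916181 ≈ -21.144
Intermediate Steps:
V(w) = -211 + w
(-448211 + 1/(-405228 + T(9)))/(V(165) + 21244) = (-448211 + 1/(-405228 + 9))/((-211 + 165) + 21244) = (-448211 + 1/(-405219))/(-46 + 21244) = (-448211 - 1/405219)/21198 = -181623613210/405219*1/21198 = -90811806605/4294916181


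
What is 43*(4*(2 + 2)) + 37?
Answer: 725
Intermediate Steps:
43*(4*(2 + 2)) + 37 = 43*(4*4) + 37 = 43*16 + 37 = 688 + 37 = 725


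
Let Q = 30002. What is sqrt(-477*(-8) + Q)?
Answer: sqrt(33818) ≈ 183.90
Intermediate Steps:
sqrt(-477*(-8) + Q) = sqrt(-477*(-8) + 30002) = sqrt(3816 + 30002) = sqrt(33818)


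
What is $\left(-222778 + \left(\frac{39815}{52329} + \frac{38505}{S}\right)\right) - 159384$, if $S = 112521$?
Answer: $- \frac{750068645778166}{1962703803} \approx -3.8216 \cdot 10^{5}$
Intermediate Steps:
$\left(-222778 + \left(\frac{39815}{52329} + \frac{38505}{S}\right)\right) - 159384 = \left(-222778 + \left(\frac{39815}{52329} + \frac{38505}{112521}\right)\right) - 159384 = \left(-222778 + \left(39815 \cdot \frac{1}{52329} + 38505 \cdot \frac{1}{112521}\right)\right) - 159384 = \left(-222778 + \left(\frac{39815}{52329} + \frac{12835}{37507}\right)\right) - 159384 = \left(-222778 + \frac{2164983920}{1962703803}\right) - 159384 = - \frac{437245062840814}{1962703803} - 159384 = - \frac{750068645778166}{1962703803}$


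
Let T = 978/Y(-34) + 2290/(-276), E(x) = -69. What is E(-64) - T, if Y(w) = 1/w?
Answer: 4580399/138 ≈ 33191.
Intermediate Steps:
T = -4589921/138 (T = 978/(1/(-34)) + 2290/(-276) = 978/(-1/34) + 2290*(-1/276) = 978*(-34) - 1145/138 = -33252 - 1145/138 = -4589921/138 ≈ -33260.)
E(-64) - T = -69 - 1*(-4589921/138) = -69 + 4589921/138 = 4580399/138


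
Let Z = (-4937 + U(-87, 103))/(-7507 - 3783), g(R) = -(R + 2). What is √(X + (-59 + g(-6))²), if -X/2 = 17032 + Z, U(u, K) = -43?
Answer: I*√39564706483/1129 ≈ 176.18*I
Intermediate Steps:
g(R) = -2 - R (g(R) = -(2 + R) = -2 - R)
Z = 498/1129 (Z = (-4937 - 43)/(-7507 - 3783) = -4980/(-11290) = -4980*(-1/11290) = 498/1129 ≈ 0.44110)
X = -38459252/1129 (X = -2*(17032 + 498/1129) = -2*19229626/1129 = -38459252/1129 ≈ -34065.)
√(X + (-59 + g(-6))²) = √(-38459252/1129 + (-59 + (-2 - 1*(-6)))²) = √(-38459252/1129 + (-59 + (-2 + 6))²) = √(-38459252/1129 + (-59 + 4)²) = √(-38459252/1129 + (-55)²) = √(-38459252/1129 + 3025) = √(-35044027/1129) = I*√39564706483/1129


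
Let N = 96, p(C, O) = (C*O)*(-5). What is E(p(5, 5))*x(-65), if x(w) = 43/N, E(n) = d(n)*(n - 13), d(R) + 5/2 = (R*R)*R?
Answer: 3863286195/32 ≈ 1.2073e+8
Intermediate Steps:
p(C, O) = -5*C*O
d(R) = -5/2 + R**3 (d(R) = -5/2 + (R*R)*R = -5/2 + R**2*R = -5/2 + R**3)
E(n) = (-13 + n)*(-5/2 + n**3) (E(n) = (-5/2 + n**3)*(n - 13) = (-5/2 + n**3)*(-13 + n) = (-13 + n)*(-5/2 + n**3))
x(w) = 43/96
E(p(5, 5))*x(-65) = ((-13 - 5*5*5)*(-5 + 2*(-5*5*5)**3)/2)*(43/96) = ((-13 - 125)*(-5 + 2*(-125)**3)/2)*(43/96) = ((1/2)*(-138)*(-5 + 2*(-1953125)))*(43/96) = ((1/2)*(-138)*(-5 - 3906250))*(43/96) = ((1/2)*(-138)*(-3906255))*(43/96) = 269531595*(43/96) = 3863286195/32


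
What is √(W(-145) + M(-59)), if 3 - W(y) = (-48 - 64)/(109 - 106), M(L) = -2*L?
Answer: 5*√57/3 ≈ 12.583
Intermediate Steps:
W(y) = 121/3 (W(y) = 3 - (-48 - 64)/(109 - 106) = 3 - (-112)/3 = 3 - 1*(-112/3) = 3 + 112/3 = 121/3)
√(W(-145) + M(-59)) = √(121/3 - 2*(-59)) = √(121/3 + 118) = √(475/3) = 5*√57/3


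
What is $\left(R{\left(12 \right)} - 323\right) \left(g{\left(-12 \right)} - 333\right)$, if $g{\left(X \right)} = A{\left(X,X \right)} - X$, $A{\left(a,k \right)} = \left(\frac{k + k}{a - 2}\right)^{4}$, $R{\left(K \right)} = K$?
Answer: $\frac{233245335}{2401} \approx 97145.0$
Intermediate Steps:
$A{\left(a,k \right)} = \frac{16 k^{4}}{\left(-2 + a\right)^{4}}$ ($A{\left(a,k \right)} = \left(\frac{2 k}{-2 + a}\right)^{4} = \frac{16 k^{4}}{\left(-2 + a\right)^{4}}$)
$g{\left(X \right)} = - X + \frac{16 X^{4}}{\left(-2 + X\right)^{4}}$ ($g{\left(X \right)} = \frac{16 X^{4}}{\left(-2 + X\right)^{4}} - X = - X + \frac{16 X^{4}}{\left(-2 + X\right)^{4}}$)
$\left(R{\left(12 \right)} - 323\right) \left(g{\left(-12 \right)} - 333\right) = \left(12 - 323\right) \left(\left(\left(-1\right) \left(-12\right) + \frac{16 \left(-12\right)^{4}}{\left(-2 - 12\right)^{4}}\right) - 333\right) = - 311 \left(\left(12 + 16 \cdot 20736 \cdot \frac{1}{38416}\right) - 333\right) = - 311 \left(\left(12 + \frac{20736}{2401}\right) - 333\right) = - 311 \left(\frac{49548}{2401} - 333\right) = \left(-311\right) \left(- \frac{749985}{2401}\right) = \frac{233245335}{2401}$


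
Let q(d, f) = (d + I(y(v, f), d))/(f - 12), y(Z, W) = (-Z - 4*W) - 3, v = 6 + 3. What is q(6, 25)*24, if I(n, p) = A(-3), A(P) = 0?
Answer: 144/13 ≈ 11.077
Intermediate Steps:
v = 9
y(Z, W) = -3 - Z - 4*W
I(n, p) = 0
q(d, f) = d/(-12 + f) (q(d, f) = (d + 0)/(f - 12) = d/(-12 + f))
q(6, 25)*24 = (6/(-12 + 25))*24 = (6/13)*24 = 144/13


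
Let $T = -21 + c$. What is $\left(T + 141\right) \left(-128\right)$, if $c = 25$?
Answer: $-18560$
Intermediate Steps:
$T = 4$ ($T = -21 + 25 = 4$)
$\left(T + 141\right) \left(-128\right) = \left(4 + 141\right) \left(-128\right) = 145 \left(-128\right) = -18560$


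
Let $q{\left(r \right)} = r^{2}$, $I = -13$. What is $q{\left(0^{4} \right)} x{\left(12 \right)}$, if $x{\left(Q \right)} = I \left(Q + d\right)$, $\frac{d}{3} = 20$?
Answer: $0$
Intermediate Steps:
$d = 60$ ($d = 3 \cdot 20 = 60$)
$x{\left(Q \right)} = -780 - 13 Q$ ($x{\left(Q \right)} = - 13 \left(Q + 60\right) = - 13 \left(60 + Q\right) = -780 - 13 Q$)
$q{\left(0^{4} \right)} x{\left(12 \right)} = \left(0^{4}\right)^{2} \left(-780 - 156\right) = 0^{2} \left(-780 - 156\right) = 0 \left(-936\right) = 0$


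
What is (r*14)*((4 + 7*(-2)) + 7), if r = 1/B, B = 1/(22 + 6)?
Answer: -1176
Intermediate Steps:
B = 1/28 ≈ 0.035714
r = 28 (r = 1/(1/28) = 28)
(r*14)*((4 + 7*(-2)) + 7) = (28*14)*((4 + 7*(-2)) + 7) = 392*((4 - 14) + 7) = 392*(-10 + 7) = 392*(-3) = -1176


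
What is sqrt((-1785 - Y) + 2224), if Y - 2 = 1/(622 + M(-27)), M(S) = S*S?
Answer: sqrt(797611486)/1351 ≈ 20.905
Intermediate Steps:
M(S) = S**2
Y = 2703/1351 (Y = 2 + 1/(622 + (-27)**2) = 2 + 1/(622 + 729) = 2 + 1/1351 = 2703/1351 ≈ 2.0007)
sqrt((-1785 - Y) + 2224) = sqrt((-1785 - 1*2703/1351) + 2224) = sqrt((-1785 - 2703/1351) + 2224) = sqrt(-2414238/1351 + 2224) = sqrt(590386/1351) = sqrt(797611486)/1351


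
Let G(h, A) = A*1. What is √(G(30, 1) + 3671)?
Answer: 6*√102 ≈ 60.597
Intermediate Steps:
G(h, A) = A
√(G(30, 1) + 3671) = √(1 + 3671) = √3672 = 6*√102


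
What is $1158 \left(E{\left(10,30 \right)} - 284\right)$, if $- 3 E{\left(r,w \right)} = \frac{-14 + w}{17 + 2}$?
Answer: $- \frac{6254744}{19} \approx -3.292 \cdot 10^{5}$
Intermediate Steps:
$E{\left(r,w \right)} = \frac{14}{57} - \frac{w}{57}$ ($E{\left(r,w \right)} = - \frac{\left(-14 + w\right) \frac{1}{17 + 2}}{3} = - \frac{\left(-14 + w\right) \frac{1}{19}}{3} = - \frac{- \frac{14}{19} + \frac{w}{19}}{3} = \frac{14}{57} - \frac{w}{57}$)
$1158 \left(E{\left(10,30 \right)} - 284\right) = 1158 \left(\left(\frac{14}{57} - \frac{10}{19}\right) - 284\right) = 1158 \left(- \frac{16}{57} - 284\right) = 1158 \left(- \frac{16204}{57}\right) = - \frac{6254744}{19}$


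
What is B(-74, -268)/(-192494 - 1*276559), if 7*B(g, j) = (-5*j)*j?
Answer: 359120/3283371 ≈ 0.10938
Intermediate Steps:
B(g, j) = -5*j²/7 (B(g, j) = ((-5*j)*j)/7 = (-5*j²)/7 = -5*j²/7)
B(-74, -268)/(-192494 - 1*276559) = (-5/7*(-268)²)/(-192494 - 1*276559) = (-5/7*71824)/(-192494 - 276559) = -359120/7/(-469053) = -359120/7*(-1/469053) = 359120/3283371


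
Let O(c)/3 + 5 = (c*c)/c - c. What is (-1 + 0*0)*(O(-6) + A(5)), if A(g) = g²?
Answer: -10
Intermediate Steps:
O(c) = -15 (O(c) = -15 + 3*((c*c)/c - c) = -15 + 3*(c²/c - c) = -15 + 3*(c - c) = -15 + 3*0 = -15 + 0 = -15)
(-1 + 0*0)*(O(-6) + A(5)) = (-1 + 0*0)*(-15 + 5²) = (-1 + 0)*(-15 + 25) = -1*10 = -10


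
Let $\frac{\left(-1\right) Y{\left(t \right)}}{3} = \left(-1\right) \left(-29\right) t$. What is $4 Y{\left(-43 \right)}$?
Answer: $14964$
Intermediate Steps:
$Y{\left(t \right)} = - 87 t$ ($Y{\left(t \right)} = - 3 \left(-1\right) \left(-29\right) t = - 3 \cdot 29 t = - 87 t$)
$4 Y{\left(-43 \right)} = 4 \left(\left(-87\right) \left(-43\right)\right) = 4 \cdot 3741 = 14964$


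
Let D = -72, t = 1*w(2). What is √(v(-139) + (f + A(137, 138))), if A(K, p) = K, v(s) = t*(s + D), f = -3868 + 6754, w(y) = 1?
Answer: 2*√703 ≈ 53.028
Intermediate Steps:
f = 2886
t = 1 (t = 1*1 = 1)
v(s) = -72 + s (v(s) = 1*(s - 72) = 1*(-72 + s) = -72 + s)
√(v(-139) + (f + A(137, 138))) = √((-72 - 139) + (2886 + 137)) = √(-211 + 3023) = √2812 = 2*√703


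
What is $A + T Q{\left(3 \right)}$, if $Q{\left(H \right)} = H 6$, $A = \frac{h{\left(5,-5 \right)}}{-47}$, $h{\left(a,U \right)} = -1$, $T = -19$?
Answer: $- \frac{16073}{47} \approx -341.98$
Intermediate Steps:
$A = \frac{1}{47}$ ($A = - \frac{1}{-47} = \left(-1\right) \left(- \frac{1}{47}\right) = \frac{1}{47} \approx 0.021277$)
$Q{\left(H \right)} = 6 H$
$A + T Q{\left(3 \right)} = \frac{1}{47} - 19 \cdot 6 \cdot 3 = \frac{1}{47} - 342 = - \frac{16073}{47}$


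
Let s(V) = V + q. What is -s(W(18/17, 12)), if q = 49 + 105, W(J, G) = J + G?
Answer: -2840/17 ≈ -167.06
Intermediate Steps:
W(J, G) = G + J
q = 154
s(V) = 154 + V (s(V) = V + 154 = 154 + V)
-s(W(18/17, 12)) = -(154 + (12 + 18/17)) = -(154 + 222/17) = -1*2840/17 = -2840/17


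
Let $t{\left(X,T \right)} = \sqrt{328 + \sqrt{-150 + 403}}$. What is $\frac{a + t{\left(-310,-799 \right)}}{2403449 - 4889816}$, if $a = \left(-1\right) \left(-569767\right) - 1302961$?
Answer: $\frac{81466}{276263} - \frac{\sqrt{328 + \sqrt{253}}}{2486367} \approx 0.29488$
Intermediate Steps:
$a = -733194$ ($a = 569767 - 1302961 = -733194$)
$t{\left(X,T \right)} = \sqrt{328 + \sqrt{253}}$
$\frac{a + t{\left(-310,-799 \right)}}{2403449 - 4889816} = \frac{-733194 + \sqrt{328 + \sqrt{253}}}{2403449 - 4889816} = \frac{-733194 + \sqrt{328 + \sqrt{253}}}{-2486367} = \left(-733194 + \sqrt{328 + \sqrt{253}}\right) \left(- \frac{1}{2486367}\right) = \frac{81466}{276263} - \frac{\sqrt{328 + \sqrt{253}}}{2486367}$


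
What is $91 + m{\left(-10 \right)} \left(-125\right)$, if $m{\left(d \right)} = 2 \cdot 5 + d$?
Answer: $91$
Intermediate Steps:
$m{\left(d \right)} = 10 + d$
$91 + m{\left(-10 \right)} \left(-125\right) = 91 + \left(10 - 10\right) \left(-125\right) = 91 + 0 \left(-125\right) = 91 + 0 = 91$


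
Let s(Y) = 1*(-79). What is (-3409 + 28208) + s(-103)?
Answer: 24720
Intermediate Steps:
s(Y) = -79
(-3409 + 28208) + s(-103) = (-3409 + 28208) - 79 = 24799 - 79 = 24720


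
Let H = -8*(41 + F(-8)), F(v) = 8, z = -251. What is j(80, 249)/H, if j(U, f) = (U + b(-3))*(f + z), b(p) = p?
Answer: 11/28 ≈ 0.39286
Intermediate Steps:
j(U, f) = (-251 + f)*(-3 + U) (j(U, f) = (U - 3)*(f - 251) = (-3 + U)*(-251 + f) = (-251 + f)*(-3 + U))
H = -392 (H = -8*(41 + 8) = -8*49 = -392)
j(80, 249)/H = (753 - 251*80 - 3*249 + 80*249)/(-392) = (753 - 20080 - 747 + 19920)*(-1/392) = -154*(-1/392) = 11/28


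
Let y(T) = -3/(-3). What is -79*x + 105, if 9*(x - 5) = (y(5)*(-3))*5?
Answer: -475/3 ≈ -158.33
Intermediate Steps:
y(T) = 1 (y(T) = -3*(-⅓) = 1)
x = 10/3 (x = 5 + ((1*(-3))*5)/9 = 5 + (-3*5)/9 = 5 + (⅑)*(-15) = 5 - 5/3 = 10/3 ≈ 3.3333)
-79*x + 105 = -79*10/3 + 105 = -790/3 + 105 = -475/3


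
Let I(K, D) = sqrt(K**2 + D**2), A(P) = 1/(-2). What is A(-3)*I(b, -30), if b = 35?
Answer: -5*sqrt(85)/2 ≈ -23.049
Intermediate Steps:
A(P) = -1/2
I(K, D) = sqrt(D**2 + K**2)
A(-3)*I(b, -30) = -sqrt((-30)**2 + 35**2)/2 = -sqrt(900 + 1225)/2 = -5*sqrt(85)/2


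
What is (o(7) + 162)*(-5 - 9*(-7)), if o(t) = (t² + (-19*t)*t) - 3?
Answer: -41934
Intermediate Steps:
o(t) = -3 - 18*t² (o(t) = (t² - 19*t²) - 3 = -18*t² - 3 = -3 - 18*t²)
(o(7) + 162)*(-5 - 9*(-7)) = ((-3 - 18*7²) + 162)*(-5 - 9*(-7)) = ((-3 - 18*49) + 162)*(-5 + 63) = ((-3 - 882) + 162)*58 = (-885 + 162)*58 = -723*58 = -41934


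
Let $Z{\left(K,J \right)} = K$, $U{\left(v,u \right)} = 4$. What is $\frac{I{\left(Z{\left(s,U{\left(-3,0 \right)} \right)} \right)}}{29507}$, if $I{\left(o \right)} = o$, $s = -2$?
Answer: $- \frac{2}{29507} \approx -6.778 \cdot 10^{-5}$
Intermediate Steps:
$\frac{I{\left(Z{\left(s,U{\left(-3,0 \right)} \right)} \right)}}{29507} = - \frac{2}{29507}$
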